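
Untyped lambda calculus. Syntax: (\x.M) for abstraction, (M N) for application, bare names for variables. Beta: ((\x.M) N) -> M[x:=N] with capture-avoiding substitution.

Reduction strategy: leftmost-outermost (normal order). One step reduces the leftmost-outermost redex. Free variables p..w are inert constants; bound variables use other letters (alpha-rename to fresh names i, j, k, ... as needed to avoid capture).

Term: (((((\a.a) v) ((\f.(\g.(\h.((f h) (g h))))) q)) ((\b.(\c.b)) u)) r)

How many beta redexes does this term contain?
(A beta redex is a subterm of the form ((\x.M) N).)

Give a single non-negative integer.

Term: (((((\a.a) v) ((\f.(\g.(\h.((f h) (g h))))) q)) ((\b.(\c.b)) u)) r)
  Redex: ((\a.a) v)
  Redex: ((\f.(\g.(\h.((f h) (g h))))) q)
  Redex: ((\b.(\c.b)) u)
Total redexes: 3

Answer: 3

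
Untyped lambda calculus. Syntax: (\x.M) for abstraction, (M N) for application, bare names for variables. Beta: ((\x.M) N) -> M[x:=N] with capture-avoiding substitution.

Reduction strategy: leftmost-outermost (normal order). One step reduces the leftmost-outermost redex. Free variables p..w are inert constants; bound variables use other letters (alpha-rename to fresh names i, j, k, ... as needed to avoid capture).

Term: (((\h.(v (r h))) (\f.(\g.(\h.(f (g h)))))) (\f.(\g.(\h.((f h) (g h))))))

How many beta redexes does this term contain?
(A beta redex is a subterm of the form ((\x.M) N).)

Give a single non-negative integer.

Answer: 1

Derivation:
Term: (((\h.(v (r h))) (\f.(\g.(\h.(f (g h)))))) (\f.(\g.(\h.((f h) (g h))))))
  Redex: ((\h.(v (r h))) (\f.(\g.(\h.(f (g h))))))
Total redexes: 1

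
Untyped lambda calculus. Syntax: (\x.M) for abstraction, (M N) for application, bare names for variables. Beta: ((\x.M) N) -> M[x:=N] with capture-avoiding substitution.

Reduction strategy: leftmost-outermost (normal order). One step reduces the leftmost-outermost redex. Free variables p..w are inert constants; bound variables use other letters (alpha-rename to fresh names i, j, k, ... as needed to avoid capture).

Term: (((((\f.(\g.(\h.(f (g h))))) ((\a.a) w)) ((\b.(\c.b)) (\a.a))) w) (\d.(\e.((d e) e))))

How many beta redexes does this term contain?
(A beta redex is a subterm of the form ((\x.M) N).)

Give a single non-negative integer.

Term: (((((\f.(\g.(\h.(f (g h))))) ((\a.a) w)) ((\b.(\c.b)) (\a.a))) w) (\d.(\e.((d e) e))))
  Redex: ((\f.(\g.(\h.(f (g h))))) ((\a.a) w))
  Redex: ((\a.a) w)
  Redex: ((\b.(\c.b)) (\a.a))
Total redexes: 3

Answer: 3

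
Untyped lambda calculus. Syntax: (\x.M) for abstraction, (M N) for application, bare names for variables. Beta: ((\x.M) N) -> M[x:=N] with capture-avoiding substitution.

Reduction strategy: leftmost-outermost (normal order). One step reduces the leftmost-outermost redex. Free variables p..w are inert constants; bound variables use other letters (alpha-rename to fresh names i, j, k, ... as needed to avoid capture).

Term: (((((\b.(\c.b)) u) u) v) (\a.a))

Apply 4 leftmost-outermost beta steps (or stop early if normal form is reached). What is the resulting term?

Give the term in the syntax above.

Step 0: (((((\b.(\c.b)) u) u) v) (\a.a))
Step 1: ((((\c.u) u) v) (\a.a))
Step 2: ((u v) (\a.a))
Step 3: (normal form reached)

Answer: ((u v) (\a.a))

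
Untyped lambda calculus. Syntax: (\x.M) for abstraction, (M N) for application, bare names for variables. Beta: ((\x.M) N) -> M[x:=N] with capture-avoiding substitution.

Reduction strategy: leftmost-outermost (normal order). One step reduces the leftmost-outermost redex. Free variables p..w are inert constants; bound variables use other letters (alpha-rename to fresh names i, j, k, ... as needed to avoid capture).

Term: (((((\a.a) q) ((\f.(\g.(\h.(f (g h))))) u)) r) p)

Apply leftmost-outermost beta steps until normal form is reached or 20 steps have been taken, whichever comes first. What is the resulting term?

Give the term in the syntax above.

Answer: (((q (\g.(\h.(u (g h))))) r) p)

Derivation:
Step 0: (((((\a.a) q) ((\f.(\g.(\h.(f (g h))))) u)) r) p)
Step 1: (((q ((\f.(\g.(\h.(f (g h))))) u)) r) p)
Step 2: (((q (\g.(\h.(u (g h))))) r) p)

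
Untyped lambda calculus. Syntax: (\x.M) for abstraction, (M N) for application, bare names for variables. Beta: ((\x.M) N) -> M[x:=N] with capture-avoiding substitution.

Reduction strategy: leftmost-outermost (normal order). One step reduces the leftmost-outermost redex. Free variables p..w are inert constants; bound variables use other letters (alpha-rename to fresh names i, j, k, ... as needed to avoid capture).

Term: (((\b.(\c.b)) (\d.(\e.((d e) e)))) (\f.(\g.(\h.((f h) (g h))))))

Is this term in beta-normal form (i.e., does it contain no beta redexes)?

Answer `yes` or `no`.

Answer: no

Derivation:
Term: (((\b.(\c.b)) (\d.(\e.((d e) e)))) (\f.(\g.(\h.((f h) (g h))))))
Found 1 beta redex(es).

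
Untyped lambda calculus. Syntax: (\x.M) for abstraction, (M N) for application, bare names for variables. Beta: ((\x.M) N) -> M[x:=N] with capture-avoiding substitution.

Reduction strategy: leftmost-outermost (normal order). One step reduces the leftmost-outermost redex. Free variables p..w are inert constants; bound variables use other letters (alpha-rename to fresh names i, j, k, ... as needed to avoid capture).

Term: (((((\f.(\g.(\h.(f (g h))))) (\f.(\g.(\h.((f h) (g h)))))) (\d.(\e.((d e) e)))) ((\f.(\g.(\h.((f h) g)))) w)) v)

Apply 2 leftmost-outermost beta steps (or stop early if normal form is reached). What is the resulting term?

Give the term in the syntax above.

Step 0: (((((\f.(\g.(\h.(f (g h))))) (\f.(\g.(\h.((f h) (g h)))))) (\d.(\e.((d e) e)))) ((\f.(\g.(\h.((f h) g)))) w)) v)
Step 1: ((((\g.(\h.((\f.(\g.(\h.((f h) (g h))))) (g h)))) (\d.(\e.((d e) e)))) ((\f.(\g.(\h.((f h) g)))) w)) v)
Step 2: (((\h.((\f.(\g.(\h.((f h) (g h))))) ((\d.(\e.((d e) e))) h))) ((\f.(\g.(\h.((f h) g)))) w)) v)

Answer: (((\h.((\f.(\g.(\h.((f h) (g h))))) ((\d.(\e.((d e) e))) h))) ((\f.(\g.(\h.((f h) g)))) w)) v)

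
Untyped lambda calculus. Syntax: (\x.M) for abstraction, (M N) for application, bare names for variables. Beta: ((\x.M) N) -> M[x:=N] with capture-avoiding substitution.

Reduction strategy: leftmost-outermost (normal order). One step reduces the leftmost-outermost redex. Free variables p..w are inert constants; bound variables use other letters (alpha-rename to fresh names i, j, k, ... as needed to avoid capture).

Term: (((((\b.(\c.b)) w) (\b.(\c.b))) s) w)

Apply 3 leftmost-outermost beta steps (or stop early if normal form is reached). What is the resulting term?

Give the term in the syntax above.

Answer: ((w s) w)

Derivation:
Step 0: (((((\b.(\c.b)) w) (\b.(\c.b))) s) w)
Step 1: ((((\c.w) (\b.(\c.b))) s) w)
Step 2: ((w s) w)
Step 3: (normal form reached)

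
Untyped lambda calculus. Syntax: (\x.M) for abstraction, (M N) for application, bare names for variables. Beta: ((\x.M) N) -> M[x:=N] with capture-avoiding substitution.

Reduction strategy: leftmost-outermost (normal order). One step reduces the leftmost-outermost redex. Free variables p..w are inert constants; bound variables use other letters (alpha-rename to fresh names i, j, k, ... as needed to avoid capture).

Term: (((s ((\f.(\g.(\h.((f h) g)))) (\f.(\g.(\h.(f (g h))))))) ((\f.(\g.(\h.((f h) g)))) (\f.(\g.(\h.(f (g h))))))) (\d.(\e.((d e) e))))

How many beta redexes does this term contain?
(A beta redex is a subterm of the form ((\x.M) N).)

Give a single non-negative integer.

Term: (((s ((\f.(\g.(\h.((f h) g)))) (\f.(\g.(\h.(f (g h))))))) ((\f.(\g.(\h.((f h) g)))) (\f.(\g.(\h.(f (g h))))))) (\d.(\e.((d e) e))))
  Redex: ((\f.(\g.(\h.((f h) g)))) (\f.(\g.(\h.(f (g h))))))
  Redex: ((\f.(\g.(\h.((f h) g)))) (\f.(\g.(\h.(f (g h))))))
Total redexes: 2

Answer: 2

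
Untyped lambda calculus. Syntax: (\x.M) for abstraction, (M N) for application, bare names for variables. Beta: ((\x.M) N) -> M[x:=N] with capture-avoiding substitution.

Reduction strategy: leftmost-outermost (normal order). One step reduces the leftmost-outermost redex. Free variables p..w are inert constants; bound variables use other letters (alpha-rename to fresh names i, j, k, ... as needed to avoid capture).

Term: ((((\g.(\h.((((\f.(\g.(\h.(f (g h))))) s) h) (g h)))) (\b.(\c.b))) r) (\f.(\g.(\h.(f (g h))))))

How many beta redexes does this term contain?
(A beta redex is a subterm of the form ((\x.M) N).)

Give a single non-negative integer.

Term: ((((\g.(\h.((((\f.(\g.(\h.(f (g h))))) s) h) (g h)))) (\b.(\c.b))) r) (\f.(\g.(\h.(f (g h))))))
  Redex: ((\g.(\h.((((\f.(\g.(\h.(f (g h))))) s) h) (g h)))) (\b.(\c.b)))
  Redex: ((\f.(\g.(\h.(f (g h))))) s)
Total redexes: 2

Answer: 2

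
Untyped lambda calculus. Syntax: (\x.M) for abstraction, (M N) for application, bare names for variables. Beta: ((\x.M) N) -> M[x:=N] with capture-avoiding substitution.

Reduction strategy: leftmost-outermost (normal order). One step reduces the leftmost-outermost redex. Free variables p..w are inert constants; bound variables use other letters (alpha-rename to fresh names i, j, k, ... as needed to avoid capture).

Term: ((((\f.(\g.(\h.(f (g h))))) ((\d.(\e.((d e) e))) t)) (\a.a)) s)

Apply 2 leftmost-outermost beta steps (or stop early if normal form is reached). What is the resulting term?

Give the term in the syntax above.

Answer: ((\h.(((\d.(\e.((d e) e))) t) ((\a.a) h))) s)

Derivation:
Step 0: ((((\f.(\g.(\h.(f (g h))))) ((\d.(\e.((d e) e))) t)) (\a.a)) s)
Step 1: (((\g.(\h.(((\d.(\e.((d e) e))) t) (g h)))) (\a.a)) s)
Step 2: ((\h.(((\d.(\e.((d e) e))) t) ((\a.a) h))) s)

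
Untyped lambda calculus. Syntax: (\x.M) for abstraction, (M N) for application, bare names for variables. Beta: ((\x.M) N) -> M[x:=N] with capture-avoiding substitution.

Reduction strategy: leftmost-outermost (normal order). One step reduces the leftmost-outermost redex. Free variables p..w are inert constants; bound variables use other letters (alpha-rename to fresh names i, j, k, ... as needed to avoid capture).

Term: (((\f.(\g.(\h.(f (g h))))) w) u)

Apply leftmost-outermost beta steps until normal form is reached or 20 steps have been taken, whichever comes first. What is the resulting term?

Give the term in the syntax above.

Step 0: (((\f.(\g.(\h.(f (g h))))) w) u)
Step 1: ((\g.(\h.(w (g h)))) u)
Step 2: (\h.(w (u h)))

Answer: (\h.(w (u h)))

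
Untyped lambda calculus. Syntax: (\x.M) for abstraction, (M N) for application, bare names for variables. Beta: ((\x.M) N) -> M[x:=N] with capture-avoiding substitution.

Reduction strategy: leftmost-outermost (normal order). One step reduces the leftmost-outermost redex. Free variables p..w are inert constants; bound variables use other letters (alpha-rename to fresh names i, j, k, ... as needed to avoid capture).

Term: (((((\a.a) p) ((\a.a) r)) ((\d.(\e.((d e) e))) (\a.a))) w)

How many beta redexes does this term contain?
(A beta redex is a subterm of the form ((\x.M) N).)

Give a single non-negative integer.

Answer: 3

Derivation:
Term: (((((\a.a) p) ((\a.a) r)) ((\d.(\e.((d e) e))) (\a.a))) w)
  Redex: ((\a.a) p)
  Redex: ((\a.a) r)
  Redex: ((\d.(\e.((d e) e))) (\a.a))
Total redexes: 3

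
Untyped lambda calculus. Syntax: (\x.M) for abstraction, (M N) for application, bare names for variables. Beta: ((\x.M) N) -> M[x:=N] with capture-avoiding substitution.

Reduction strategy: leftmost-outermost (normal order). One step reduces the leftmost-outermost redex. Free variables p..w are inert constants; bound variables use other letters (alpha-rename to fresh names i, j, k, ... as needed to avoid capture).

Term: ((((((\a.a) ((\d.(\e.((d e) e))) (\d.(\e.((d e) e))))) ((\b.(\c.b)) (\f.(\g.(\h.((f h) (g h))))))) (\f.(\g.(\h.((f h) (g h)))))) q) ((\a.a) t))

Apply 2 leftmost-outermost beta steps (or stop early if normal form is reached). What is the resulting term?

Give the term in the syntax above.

Step 0: ((((((\a.a) ((\d.(\e.((d e) e))) (\d.(\e.((d e) e))))) ((\b.(\c.b)) (\f.(\g.(\h.((f h) (g h))))))) (\f.(\g.(\h.((f h) (g h)))))) q) ((\a.a) t))
Step 1: ((((((\d.(\e.((d e) e))) (\d.(\e.((d e) e)))) ((\b.(\c.b)) (\f.(\g.(\h.((f h) (g h))))))) (\f.(\g.(\h.((f h) (g h)))))) q) ((\a.a) t))
Step 2: (((((\e.(((\d.(\e.((d e) e))) e) e)) ((\b.(\c.b)) (\f.(\g.(\h.((f h) (g h))))))) (\f.(\g.(\h.((f h) (g h)))))) q) ((\a.a) t))

Answer: (((((\e.(((\d.(\e.((d e) e))) e) e)) ((\b.(\c.b)) (\f.(\g.(\h.((f h) (g h))))))) (\f.(\g.(\h.((f h) (g h)))))) q) ((\a.a) t))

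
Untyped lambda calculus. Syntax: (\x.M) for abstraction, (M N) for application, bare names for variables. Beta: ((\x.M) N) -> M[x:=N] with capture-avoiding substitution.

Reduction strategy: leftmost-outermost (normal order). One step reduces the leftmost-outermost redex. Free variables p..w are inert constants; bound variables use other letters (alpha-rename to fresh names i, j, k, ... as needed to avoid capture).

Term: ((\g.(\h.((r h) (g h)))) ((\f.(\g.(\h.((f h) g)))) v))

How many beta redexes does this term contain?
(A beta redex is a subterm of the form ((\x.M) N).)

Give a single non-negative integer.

Term: ((\g.(\h.((r h) (g h)))) ((\f.(\g.(\h.((f h) g)))) v))
  Redex: ((\g.(\h.((r h) (g h)))) ((\f.(\g.(\h.((f h) g)))) v))
  Redex: ((\f.(\g.(\h.((f h) g)))) v)
Total redexes: 2

Answer: 2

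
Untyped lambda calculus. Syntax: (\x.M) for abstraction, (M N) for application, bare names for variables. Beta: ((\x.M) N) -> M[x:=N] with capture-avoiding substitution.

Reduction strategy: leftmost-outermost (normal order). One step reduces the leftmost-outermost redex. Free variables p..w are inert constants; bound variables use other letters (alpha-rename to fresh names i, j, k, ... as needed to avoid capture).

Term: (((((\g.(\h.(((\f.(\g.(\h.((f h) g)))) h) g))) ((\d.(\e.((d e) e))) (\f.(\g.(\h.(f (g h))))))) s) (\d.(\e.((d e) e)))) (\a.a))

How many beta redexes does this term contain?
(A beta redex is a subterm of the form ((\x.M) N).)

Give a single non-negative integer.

Answer: 3

Derivation:
Term: (((((\g.(\h.(((\f.(\g.(\h.((f h) g)))) h) g))) ((\d.(\e.((d e) e))) (\f.(\g.(\h.(f (g h))))))) s) (\d.(\e.((d e) e)))) (\a.a))
  Redex: ((\g.(\h.(((\f.(\g.(\h.((f h) g)))) h) g))) ((\d.(\e.((d e) e))) (\f.(\g.(\h.(f (g h)))))))
  Redex: ((\f.(\g.(\h.((f h) g)))) h)
  Redex: ((\d.(\e.((d e) e))) (\f.(\g.(\h.(f (g h))))))
Total redexes: 3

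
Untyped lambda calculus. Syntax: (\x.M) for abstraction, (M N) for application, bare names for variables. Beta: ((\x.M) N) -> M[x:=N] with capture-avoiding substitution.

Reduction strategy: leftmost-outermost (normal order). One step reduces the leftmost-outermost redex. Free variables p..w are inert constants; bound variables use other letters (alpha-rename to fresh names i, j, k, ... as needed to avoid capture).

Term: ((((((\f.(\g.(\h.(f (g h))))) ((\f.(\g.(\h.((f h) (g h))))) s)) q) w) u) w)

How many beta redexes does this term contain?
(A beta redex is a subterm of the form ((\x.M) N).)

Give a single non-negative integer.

Term: ((((((\f.(\g.(\h.(f (g h))))) ((\f.(\g.(\h.((f h) (g h))))) s)) q) w) u) w)
  Redex: ((\f.(\g.(\h.(f (g h))))) ((\f.(\g.(\h.((f h) (g h))))) s))
  Redex: ((\f.(\g.(\h.((f h) (g h))))) s)
Total redexes: 2

Answer: 2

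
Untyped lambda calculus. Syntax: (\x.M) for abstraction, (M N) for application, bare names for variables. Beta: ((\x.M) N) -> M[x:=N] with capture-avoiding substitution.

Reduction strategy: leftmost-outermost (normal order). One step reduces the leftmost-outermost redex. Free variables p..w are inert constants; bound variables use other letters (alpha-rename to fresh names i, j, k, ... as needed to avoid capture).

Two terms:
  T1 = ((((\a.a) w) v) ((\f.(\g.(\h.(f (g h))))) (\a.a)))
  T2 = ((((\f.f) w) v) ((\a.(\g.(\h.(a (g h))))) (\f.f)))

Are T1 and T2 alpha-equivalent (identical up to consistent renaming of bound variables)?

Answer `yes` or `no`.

Term 1: ((((\a.a) w) v) ((\f.(\g.(\h.(f (g h))))) (\a.a)))
Term 2: ((((\f.f) w) v) ((\a.(\g.(\h.(a (g h))))) (\f.f)))
Alpha-equivalence: compare structure up to binder renaming.
Result: True

Answer: yes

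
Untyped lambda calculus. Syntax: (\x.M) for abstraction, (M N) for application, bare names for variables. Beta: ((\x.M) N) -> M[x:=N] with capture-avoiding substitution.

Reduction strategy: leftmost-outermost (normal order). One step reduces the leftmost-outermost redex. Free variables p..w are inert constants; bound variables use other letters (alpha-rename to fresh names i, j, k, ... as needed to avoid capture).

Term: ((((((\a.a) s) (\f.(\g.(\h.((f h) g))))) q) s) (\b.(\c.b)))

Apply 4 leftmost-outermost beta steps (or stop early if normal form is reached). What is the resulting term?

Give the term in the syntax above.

Answer: ((((s (\f.(\g.(\h.((f h) g))))) q) s) (\b.(\c.b)))

Derivation:
Step 0: ((((((\a.a) s) (\f.(\g.(\h.((f h) g))))) q) s) (\b.(\c.b)))
Step 1: ((((s (\f.(\g.(\h.((f h) g))))) q) s) (\b.(\c.b)))
Step 2: (normal form reached)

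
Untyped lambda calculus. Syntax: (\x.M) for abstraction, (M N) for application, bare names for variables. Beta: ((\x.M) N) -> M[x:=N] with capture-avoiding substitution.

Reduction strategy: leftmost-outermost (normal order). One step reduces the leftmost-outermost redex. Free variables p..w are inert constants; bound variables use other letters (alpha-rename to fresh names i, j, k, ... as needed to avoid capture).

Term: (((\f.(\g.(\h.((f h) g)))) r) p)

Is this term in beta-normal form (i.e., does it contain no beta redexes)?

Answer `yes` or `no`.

Term: (((\f.(\g.(\h.((f h) g)))) r) p)
Found 1 beta redex(es).

Answer: no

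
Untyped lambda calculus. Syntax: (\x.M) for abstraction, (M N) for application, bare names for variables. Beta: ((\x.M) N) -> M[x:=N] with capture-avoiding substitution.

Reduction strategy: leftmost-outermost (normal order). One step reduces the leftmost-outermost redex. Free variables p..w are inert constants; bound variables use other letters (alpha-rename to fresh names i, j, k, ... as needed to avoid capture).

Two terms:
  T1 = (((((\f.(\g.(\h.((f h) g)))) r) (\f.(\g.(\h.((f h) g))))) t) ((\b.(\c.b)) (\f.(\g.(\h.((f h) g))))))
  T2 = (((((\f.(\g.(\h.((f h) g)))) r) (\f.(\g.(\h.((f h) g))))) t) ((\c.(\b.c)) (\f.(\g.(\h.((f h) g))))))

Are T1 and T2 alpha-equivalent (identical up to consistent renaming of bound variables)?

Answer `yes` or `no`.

Term 1: (((((\f.(\g.(\h.((f h) g)))) r) (\f.(\g.(\h.((f h) g))))) t) ((\b.(\c.b)) (\f.(\g.(\h.((f h) g))))))
Term 2: (((((\f.(\g.(\h.((f h) g)))) r) (\f.(\g.(\h.((f h) g))))) t) ((\c.(\b.c)) (\f.(\g.(\h.((f h) g))))))
Alpha-equivalence: compare structure up to binder renaming.
Result: True

Answer: yes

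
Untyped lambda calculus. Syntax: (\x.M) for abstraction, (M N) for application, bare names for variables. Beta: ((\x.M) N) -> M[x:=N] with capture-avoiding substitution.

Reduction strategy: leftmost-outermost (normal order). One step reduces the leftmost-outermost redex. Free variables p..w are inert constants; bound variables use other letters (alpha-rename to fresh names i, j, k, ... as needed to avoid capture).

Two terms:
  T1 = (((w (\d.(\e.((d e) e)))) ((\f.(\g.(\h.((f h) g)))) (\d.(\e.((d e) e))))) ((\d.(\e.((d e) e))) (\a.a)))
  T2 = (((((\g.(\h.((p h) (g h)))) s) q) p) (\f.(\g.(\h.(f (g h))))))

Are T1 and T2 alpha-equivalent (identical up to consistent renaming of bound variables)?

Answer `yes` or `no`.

Answer: no

Derivation:
Term 1: (((w (\d.(\e.((d e) e)))) ((\f.(\g.(\h.((f h) g)))) (\d.(\e.((d e) e))))) ((\d.(\e.((d e) e))) (\a.a)))
Term 2: (((((\g.(\h.((p h) (g h)))) s) q) p) (\f.(\g.(\h.(f (g h))))))
Alpha-equivalence: compare structure up to binder renaming.
Result: False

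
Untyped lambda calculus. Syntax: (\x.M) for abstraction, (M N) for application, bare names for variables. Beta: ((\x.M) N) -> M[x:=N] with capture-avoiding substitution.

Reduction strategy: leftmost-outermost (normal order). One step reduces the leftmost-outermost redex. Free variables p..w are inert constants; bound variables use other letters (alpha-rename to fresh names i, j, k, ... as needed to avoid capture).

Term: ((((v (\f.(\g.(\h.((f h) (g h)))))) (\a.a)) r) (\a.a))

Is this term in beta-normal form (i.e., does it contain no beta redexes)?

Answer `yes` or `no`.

Answer: yes

Derivation:
Term: ((((v (\f.(\g.(\h.((f h) (g h)))))) (\a.a)) r) (\a.a))
No beta redexes found.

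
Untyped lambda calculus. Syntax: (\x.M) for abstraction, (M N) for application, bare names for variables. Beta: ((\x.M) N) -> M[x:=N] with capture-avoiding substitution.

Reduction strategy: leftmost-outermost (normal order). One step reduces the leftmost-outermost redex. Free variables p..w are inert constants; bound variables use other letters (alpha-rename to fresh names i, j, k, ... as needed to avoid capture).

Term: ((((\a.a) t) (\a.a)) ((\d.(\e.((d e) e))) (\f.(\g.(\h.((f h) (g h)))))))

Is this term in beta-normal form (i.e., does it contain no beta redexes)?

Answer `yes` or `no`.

Term: ((((\a.a) t) (\a.a)) ((\d.(\e.((d e) e))) (\f.(\g.(\h.((f h) (g h)))))))
Found 2 beta redex(es).

Answer: no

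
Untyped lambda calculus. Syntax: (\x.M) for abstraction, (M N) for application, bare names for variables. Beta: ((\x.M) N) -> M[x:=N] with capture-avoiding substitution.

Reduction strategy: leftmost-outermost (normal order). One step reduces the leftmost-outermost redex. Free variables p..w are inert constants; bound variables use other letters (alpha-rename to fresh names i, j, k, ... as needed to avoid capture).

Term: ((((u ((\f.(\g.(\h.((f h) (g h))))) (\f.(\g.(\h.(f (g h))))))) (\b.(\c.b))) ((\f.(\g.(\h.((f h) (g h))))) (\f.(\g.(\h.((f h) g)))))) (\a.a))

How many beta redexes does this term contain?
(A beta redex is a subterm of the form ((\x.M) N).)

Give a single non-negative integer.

Answer: 2

Derivation:
Term: ((((u ((\f.(\g.(\h.((f h) (g h))))) (\f.(\g.(\h.(f (g h))))))) (\b.(\c.b))) ((\f.(\g.(\h.((f h) (g h))))) (\f.(\g.(\h.((f h) g)))))) (\a.a))
  Redex: ((\f.(\g.(\h.((f h) (g h))))) (\f.(\g.(\h.(f (g h))))))
  Redex: ((\f.(\g.(\h.((f h) (g h))))) (\f.(\g.(\h.((f h) g)))))
Total redexes: 2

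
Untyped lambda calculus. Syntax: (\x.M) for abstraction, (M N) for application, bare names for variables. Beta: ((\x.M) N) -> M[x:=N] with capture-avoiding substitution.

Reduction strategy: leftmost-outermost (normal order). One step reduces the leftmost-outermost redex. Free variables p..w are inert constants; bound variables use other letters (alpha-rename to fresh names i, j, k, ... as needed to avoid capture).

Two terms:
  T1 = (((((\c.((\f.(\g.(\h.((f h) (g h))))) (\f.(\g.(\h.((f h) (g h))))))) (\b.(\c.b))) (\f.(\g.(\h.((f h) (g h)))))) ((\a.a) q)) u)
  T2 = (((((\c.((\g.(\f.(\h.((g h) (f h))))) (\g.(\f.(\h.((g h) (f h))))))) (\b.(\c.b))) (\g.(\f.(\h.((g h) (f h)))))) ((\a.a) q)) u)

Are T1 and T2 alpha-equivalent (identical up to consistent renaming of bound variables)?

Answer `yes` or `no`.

Answer: yes

Derivation:
Term 1: (((((\c.((\f.(\g.(\h.((f h) (g h))))) (\f.(\g.(\h.((f h) (g h))))))) (\b.(\c.b))) (\f.(\g.(\h.((f h) (g h)))))) ((\a.a) q)) u)
Term 2: (((((\c.((\g.(\f.(\h.((g h) (f h))))) (\g.(\f.(\h.((g h) (f h))))))) (\b.(\c.b))) (\g.(\f.(\h.((g h) (f h)))))) ((\a.a) q)) u)
Alpha-equivalence: compare structure up to binder renaming.
Result: True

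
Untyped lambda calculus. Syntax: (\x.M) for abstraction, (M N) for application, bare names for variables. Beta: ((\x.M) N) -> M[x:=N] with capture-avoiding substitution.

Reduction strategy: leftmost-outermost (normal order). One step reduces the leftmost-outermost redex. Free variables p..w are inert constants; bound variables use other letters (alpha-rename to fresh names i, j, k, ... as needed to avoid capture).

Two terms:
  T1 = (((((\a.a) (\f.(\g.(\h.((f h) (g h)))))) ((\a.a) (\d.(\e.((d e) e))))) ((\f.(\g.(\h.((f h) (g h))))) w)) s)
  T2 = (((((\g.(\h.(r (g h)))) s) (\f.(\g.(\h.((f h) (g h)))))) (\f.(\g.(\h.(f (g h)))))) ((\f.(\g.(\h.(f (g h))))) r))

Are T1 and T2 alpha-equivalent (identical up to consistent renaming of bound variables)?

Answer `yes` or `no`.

Answer: no

Derivation:
Term 1: (((((\a.a) (\f.(\g.(\h.((f h) (g h)))))) ((\a.a) (\d.(\e.((d e) e))))) ((\f.(\g.(\h.((f h) (g h))))) w)) s)
Term 2: (((((\g.(\h.(r (g h)))) s) (\f.(\g.(\h.((f h) (g h)))))) (\f.(\g.(\h.(f (g h)))))) ((\f.(\g.(\h.(f (g h))))) r))
Alpha-equivalence: compare structure up to binder renaming.
Result: False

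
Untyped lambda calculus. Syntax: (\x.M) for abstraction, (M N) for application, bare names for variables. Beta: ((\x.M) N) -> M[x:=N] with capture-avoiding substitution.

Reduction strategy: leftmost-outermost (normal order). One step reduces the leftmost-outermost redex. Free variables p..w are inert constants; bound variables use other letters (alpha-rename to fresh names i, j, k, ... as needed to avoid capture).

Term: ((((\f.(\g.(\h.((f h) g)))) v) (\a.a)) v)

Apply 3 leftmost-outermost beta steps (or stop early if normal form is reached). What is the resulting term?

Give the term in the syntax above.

Step 0: ((((\f.(\g.(\h.((f h) g)))) v) (\a.a)) v)
Step 1: (((\g.(\h.((v h) g))) (\a.a)) v)
Step 2: ((\h.((v h) (\a.a))) v)
Step 3: ((v v) (\a.a))

Answer: ((v v) (\a.a))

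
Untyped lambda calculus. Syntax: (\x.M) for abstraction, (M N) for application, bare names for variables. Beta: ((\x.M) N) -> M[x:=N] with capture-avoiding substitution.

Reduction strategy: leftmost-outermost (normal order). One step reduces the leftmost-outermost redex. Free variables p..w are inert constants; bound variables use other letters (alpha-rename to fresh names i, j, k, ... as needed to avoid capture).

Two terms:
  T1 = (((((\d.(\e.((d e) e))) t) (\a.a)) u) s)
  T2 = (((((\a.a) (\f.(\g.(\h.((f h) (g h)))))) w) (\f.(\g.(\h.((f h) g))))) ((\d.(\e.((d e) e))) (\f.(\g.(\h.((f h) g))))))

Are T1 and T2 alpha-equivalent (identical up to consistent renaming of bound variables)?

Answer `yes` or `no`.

Answer: no

Derivation:
Term 1: (((((\d.(\e.((d e) e))) t) (\a.a)) u) s)
Term 2: (((((\a.a) (\f.(\g.(\h.((f h) (g h)))))) w) (\f.(\g.(\h.((f h) g))))) ((\d.(\e.((d e) e))) (\f.(\g.(\h.((f h) g))))))
Alpha-equivalence: compare structure up to binder renaming.
Result: False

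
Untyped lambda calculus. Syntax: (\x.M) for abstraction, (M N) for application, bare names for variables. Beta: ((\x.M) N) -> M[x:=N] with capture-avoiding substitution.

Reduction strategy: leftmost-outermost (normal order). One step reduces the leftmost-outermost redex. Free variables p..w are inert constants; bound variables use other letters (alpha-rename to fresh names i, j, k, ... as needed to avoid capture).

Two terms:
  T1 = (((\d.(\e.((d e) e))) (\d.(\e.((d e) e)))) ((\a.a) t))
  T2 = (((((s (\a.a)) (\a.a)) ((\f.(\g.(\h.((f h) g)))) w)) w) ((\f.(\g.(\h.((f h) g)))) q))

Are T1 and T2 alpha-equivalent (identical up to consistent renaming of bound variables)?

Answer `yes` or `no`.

Term 1: (((\d.(\e.((d e) e))) (\d.(\e.((d e) e)))) ((\a.a) t))
Term 2: (((((s (\a.a)) (\a.a)) ((\f.(\g.(\h.((f h) g)))) w)) w) ((\f.(\g.(\h.((f h) g)))) q))
Alpha-equivalence: compare structure up to binder renaming.
Result: False

Answer: no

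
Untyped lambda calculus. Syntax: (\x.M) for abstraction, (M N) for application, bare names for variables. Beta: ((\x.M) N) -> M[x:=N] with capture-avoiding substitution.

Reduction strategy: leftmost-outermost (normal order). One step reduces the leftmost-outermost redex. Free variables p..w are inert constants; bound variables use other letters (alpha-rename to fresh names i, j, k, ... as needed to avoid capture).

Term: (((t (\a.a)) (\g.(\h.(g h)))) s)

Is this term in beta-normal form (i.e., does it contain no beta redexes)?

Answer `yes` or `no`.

Answer: yes

Derivation:
Term: (((t (\a.a)) (\g.(\h.(g h)))) s)
No beta redexes found.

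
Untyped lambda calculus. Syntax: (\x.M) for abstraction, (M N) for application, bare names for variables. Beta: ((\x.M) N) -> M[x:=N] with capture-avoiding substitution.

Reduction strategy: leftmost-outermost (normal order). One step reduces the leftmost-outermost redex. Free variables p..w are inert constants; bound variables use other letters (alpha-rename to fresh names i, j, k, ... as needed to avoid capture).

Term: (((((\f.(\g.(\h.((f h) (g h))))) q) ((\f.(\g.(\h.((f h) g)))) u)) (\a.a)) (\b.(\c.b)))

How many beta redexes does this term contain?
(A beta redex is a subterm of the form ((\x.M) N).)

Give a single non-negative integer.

Term: (((((\f.(\g.(\h.((f h) (g h))))) q) ((\f.(\g.(\h.((f h) g)))) u)) (\a.a)) (\b.(\c.b)))
  Redex: ((\f.(\g.(\h.((f h) (g h))))) q)
  Redex: ((\f.(\g.(\h.((f h) g)))) u)
Total redexes: 2

Answer: 2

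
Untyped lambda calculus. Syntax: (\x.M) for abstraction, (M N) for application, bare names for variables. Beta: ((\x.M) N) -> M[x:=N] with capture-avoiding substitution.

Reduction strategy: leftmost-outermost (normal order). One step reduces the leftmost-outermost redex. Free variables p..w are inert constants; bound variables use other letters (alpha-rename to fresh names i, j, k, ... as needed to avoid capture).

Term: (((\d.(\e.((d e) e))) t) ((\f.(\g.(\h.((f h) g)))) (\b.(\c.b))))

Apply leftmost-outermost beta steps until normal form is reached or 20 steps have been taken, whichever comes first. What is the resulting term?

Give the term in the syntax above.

Answer: ((t (\g.(\h.h))) (\g.(\h.h)))

Derivation:
Step 0: (((\d.(\e.((d e) e))) t) ((\f.(\g.(\h.((f h) g)))) (\b.(\c.b))))
Step 1: ((\e.((t e) e)) ((\f.(\g.(\h.((f h) g)))) (\b.(\c.b))))
Step 2: ((t ((\f.(\g.(\h.((f h) g)))) (\b.(\c.b)))) ((\f.(\g.(\h.((f h) g)))) (\b.(\c.b))))
Step 3: ((t (\g.(\h.(((\b.(\c.b)) h) g)))) ((\f.(\g.(\h.((f h) g)))) (\b.(\c.b))))
Step 4: ((t (\g.(\h.((\c.h) g)))) ((\f.(\g.(\h.((f h) g)))) (\b.(\c.b))))
Step 5: ((t (\g.(\h.h))) ((\f.(\g.(\h.((f h) g)))) (\b.(\c.b))))
Step 6: ((t (\g.(\h.h))) (\g.(\h.(((\b.(\c.b)) h) g))))
Step 7: ((t (\g.(\h.h))) (\g.(\h.((\c.h) g))))
Step 8: ((t (\g.(\h.h))) (\g.(\h.h)))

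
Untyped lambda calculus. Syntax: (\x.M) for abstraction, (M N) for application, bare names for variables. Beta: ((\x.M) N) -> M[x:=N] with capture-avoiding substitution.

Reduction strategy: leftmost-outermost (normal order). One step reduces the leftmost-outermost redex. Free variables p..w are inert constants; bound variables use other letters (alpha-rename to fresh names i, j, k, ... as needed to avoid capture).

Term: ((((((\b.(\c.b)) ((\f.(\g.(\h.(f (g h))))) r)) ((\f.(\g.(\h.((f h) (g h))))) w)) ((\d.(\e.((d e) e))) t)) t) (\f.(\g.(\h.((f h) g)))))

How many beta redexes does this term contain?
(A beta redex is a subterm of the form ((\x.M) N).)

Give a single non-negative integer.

Answer: 4

Derivation:
Term: ((((((\b.(\c.b)) ((\f.(\g.(\h.(f (g h))))) r)) ((\f.(\g.(\h.((f h) (g h))))) w)) ((\d.(\e.((d e) e))) t)) t) (\f.(\g.(\h.((f h) g)))))
  Redex: ((\b.(\c.b)) ((\f.(\g.(\h.(f (g h))))) r))
  Redex: ((\f.(\g.(\h.(f (g h))))) r)
  Redex: ((\f.(\g.(\h.((f h) (g h))))) w)
  Redex: ((\d.(\e.((d e) e))) t)
Total redexes: 4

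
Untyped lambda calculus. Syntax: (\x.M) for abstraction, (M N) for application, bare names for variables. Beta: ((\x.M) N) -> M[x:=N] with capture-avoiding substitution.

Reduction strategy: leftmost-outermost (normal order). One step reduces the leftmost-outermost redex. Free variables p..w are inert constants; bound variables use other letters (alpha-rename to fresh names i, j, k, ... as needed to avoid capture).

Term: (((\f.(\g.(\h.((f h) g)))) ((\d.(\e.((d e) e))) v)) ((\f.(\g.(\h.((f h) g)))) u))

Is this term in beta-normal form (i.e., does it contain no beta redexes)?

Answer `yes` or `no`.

Answer: no

Derivation:
Term: (((\f.(\g.(\h.((f h) g)))) ((\d.(\e.((d e) e))) v)) ((\f.(\g.(\h.((f h) g)))) u))
Found 3 beta redex(es).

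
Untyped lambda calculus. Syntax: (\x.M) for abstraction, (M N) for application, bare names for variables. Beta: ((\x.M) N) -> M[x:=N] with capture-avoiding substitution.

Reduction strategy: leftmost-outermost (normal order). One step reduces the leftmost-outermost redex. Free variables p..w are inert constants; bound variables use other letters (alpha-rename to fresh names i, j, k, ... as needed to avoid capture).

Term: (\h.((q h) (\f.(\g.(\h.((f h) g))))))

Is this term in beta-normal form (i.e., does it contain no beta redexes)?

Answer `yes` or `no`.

Term: (\h.((q h) (\f.(\g.(\h.((f h) g))))))
No beta redexes found.

Answer: yes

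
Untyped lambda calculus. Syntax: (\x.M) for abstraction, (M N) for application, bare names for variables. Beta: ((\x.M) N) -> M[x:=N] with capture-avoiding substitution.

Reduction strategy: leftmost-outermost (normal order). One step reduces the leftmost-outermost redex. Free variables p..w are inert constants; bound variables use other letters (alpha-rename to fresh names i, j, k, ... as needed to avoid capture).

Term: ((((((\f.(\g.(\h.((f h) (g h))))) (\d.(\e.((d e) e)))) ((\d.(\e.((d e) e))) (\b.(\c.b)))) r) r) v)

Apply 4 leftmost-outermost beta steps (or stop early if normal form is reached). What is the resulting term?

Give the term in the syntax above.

Answer: ((((\e.((r e) e)) (((\d.(\e.((d e) e))) (\b.(\c.b))) r)) r) v)

Derivation:
Step 0: ((((((\f.(\g.(\h.((f h) (g h))))) (\d.(\e.((d e) e)))) ((\d.(\e.((d e) e))) (\b.(\c.b)))) r) r) v)
Step 1: (((((\g.(\h.(((\d.(\e.((d e) e))) h) (g h)))) ((\d.(\e.((d e) e))) (\b.(\c.b)))) r) r) v)
Step 2: ((((\h.(((\d.(\e.((d e) e))) h) (((\d.(\e.((d e) e))) (\b.(\c.b))) h))) r) r) v)
Step 3: (((((\d.(\e.((d e) e))) r) (((\d.(\e.((d e) e))) (\b.(\c.b))) r)) r) v)
Step 4: ((((\e.((r e) e)) (((\d.(\e.((d e) e))) (\b.(\c.b))) r)) r) v)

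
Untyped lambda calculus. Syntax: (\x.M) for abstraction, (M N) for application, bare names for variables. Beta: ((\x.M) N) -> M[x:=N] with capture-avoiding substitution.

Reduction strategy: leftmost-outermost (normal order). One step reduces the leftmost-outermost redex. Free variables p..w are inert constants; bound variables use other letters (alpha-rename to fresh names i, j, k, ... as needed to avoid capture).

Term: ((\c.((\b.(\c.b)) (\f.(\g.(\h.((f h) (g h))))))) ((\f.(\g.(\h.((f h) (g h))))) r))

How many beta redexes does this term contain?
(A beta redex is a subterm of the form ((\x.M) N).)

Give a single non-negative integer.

Answer: 3

Derivation:
Term: ((\c.((\b.(\c.b)) (\f.(\g.(\h.((f h) (g h))))))) ((\f.(\g.(\h.((f h) (g h))))) r))
  Redex: ((\c.((\b.(\c.b)) (\f.(\g.(\h.((f h) (g h))))))) ((\f.(\g.(\h.((f h) (g h))))) r))
  Redex: ((\b.(\c.b)) (\f.(\g.(\h.((f h) (g h))))))
  Redex: ((\f.(\g.(\h.((f h) (g h))))) r)
Total redexes: 3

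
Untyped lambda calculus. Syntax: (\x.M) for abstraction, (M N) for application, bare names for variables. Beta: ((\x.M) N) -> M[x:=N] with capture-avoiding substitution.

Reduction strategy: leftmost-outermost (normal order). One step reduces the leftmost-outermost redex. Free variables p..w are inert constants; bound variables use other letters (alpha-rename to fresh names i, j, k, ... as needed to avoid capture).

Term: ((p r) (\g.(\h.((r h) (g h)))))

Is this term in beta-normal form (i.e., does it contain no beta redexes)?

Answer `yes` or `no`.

Term: ((p r) (\g.(\h.((r h) (g h)))))
No beta redexes found.

Answer: yes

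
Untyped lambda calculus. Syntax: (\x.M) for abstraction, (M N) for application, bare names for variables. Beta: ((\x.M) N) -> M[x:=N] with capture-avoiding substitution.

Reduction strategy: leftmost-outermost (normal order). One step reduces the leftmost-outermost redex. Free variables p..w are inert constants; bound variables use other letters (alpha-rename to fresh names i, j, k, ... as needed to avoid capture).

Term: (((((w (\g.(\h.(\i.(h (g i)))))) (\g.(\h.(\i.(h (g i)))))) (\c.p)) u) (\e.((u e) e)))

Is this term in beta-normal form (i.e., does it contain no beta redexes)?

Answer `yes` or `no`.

Answer: yes

Derivation:
Term: (((((w (\g.(\h.(\i.(h (g i)))))) (\g.(\h.(\i.(h (g i)))))) (\c.p)) u) (\e.((u e) e)))
No beta redexes found.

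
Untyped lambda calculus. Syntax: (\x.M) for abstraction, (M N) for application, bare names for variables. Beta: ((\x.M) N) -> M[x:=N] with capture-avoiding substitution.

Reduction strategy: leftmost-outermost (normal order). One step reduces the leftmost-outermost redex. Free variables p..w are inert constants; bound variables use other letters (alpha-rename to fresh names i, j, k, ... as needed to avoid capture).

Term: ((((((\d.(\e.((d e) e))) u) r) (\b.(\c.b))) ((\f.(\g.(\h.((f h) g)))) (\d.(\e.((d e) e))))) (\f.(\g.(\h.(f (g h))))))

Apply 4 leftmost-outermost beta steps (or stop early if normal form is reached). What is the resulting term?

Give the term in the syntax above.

Answer: (((((u r) r) (\b.(\c.b))) (\g.(\h.((\e.((h e) e)) g)))) (\f.(\g.(\h.(f (g h))))))

Derivation:
Step 0: ((((((\d.(\e.((d e) e))) u) r) (\b.(\c.b))) ((\f.(\g.(\h.((f h) g)))) (\d.(\e.((d e) e))))) (\f.(\g.(\h.(f (g h))))))
Step 1: (((((\e.((u e) e)) r) (\b.(\c.b))) ((\f.(\g.(\h.((f h) g)))) (\d.(\e.((d e) e))))) (\f.(\g.(\h.(f (g h))))))
Step 2: (((((u r) r) (\b.(\c.b))) ((\f.(\g.(\h.((f h) g)))) (\d.(\e.((d e) e))))) (\f.(\g.(\h.(f (g h))))))
Step 3: (((((u r) r) (\b.(\c.b))) (\g.(\h.(((\d.(\e.((d e) e))) h) g)))) (\f.(\g.(\h.(f (g h))))))
Step 4: (((((u r) r) (\b.(\c.b))) (\g.(\h.((\e.((h e) e)) g)))) (\f.(\g.(\h.(f (g h))))))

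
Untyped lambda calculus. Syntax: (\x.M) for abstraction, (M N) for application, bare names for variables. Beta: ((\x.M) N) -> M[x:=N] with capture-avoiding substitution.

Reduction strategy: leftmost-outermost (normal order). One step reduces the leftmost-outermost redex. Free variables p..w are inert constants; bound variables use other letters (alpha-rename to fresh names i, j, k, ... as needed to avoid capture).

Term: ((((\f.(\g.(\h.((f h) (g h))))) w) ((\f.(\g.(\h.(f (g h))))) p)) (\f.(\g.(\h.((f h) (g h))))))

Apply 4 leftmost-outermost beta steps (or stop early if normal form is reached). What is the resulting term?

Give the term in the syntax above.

Step 0: ((((\f.(\g.(\h.((f h) (g h))))) w) ((\f.(\g.(\h.(f (g h))))) p)) (\f.(\g.(\h.((f h) (g h))))))
Step 1: (((\g.(\h.((w h) (g h)))) ((\f.(\g.(\h.(f (g h))))) p)) (\f.(\g.(\h.((f h) (g h))))))
Step 2: ((\h.((w h) (((\f.(\g.(\h.(f (g h))))) p) h))) (\f.(\g.(\h.((f h) (g h))))))
Step 3: ((w (\f.(\g.(\h.((f h) (g h)))))) (((\f.(\g.(\h.(f (g h))))) p) (\f.(\g.(\h.((f h) (g h)))))))
Step 4: ((w (\f.(\g.(\h.((f h) (g h)))))) ((\g.(\h.(p (g h)))) (\f.(\g.(\h.((f h) (g h)))))))

Answer: ((w (\f.(\g.(\h.((f h) (g h)))))) ((\g.(\h.(p (g h)))) (\f.(\g.(\h.((f h) (g h)))))))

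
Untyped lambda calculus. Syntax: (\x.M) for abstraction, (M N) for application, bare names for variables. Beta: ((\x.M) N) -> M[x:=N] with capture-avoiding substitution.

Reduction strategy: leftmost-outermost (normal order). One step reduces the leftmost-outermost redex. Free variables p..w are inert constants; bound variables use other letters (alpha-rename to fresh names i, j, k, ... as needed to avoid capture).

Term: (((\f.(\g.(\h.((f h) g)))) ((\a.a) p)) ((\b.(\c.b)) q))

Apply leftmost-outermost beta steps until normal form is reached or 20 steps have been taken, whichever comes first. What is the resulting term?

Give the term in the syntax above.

Answer: (\h.((p h) (\c.q)))

Derivation:
Step 0: (((\f.(\g.(\h.((f h) g)))) ((\a.a) p)) ((\b.(\c.b)) q))
Step 1: ((\g.(\h.((((\a.a) p) h) g))) ((\b.(\c.b)) q))
Step 2: (\h.((((\a.a) p) h) ((\b.(\c.b)) q)))
Step 3: (\h.((p h) ((\b.(\c.b)) q)))
Step 4: (\h.((p h) (\c.q)))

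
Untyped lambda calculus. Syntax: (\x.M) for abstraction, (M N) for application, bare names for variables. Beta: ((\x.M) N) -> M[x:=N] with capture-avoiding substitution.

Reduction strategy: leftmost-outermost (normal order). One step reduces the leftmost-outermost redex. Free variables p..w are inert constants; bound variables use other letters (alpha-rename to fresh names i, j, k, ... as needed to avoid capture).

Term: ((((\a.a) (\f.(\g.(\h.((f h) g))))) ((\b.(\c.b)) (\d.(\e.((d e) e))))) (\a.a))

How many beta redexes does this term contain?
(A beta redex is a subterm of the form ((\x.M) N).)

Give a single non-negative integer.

Answer: 2

Derivation:
Term: ((((\a.a) (\f.(\g.(\h.((f h) g))))) ((\b.(\c.b)) (\d.(\e.((d e) e))))) (\a.a))
  Redex: ((\a.a) (\f.(\g.(\h.((f h) g)))))
  Redex: ((\b.(\c.b)) (\d.(\e.((d e) e))))
Total redexes: 2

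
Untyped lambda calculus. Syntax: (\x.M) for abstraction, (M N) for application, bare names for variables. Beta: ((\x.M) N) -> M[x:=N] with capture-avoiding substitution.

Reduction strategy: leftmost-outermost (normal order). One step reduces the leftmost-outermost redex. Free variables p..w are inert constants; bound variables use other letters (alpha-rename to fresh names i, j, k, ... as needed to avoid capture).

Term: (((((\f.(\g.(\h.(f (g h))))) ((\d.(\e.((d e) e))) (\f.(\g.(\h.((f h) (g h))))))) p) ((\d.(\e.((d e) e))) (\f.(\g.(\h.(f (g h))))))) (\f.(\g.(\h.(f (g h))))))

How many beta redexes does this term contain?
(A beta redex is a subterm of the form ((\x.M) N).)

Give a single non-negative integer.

Answer: 3

Derivation:
Term: (((((\f.(\g.(\h.(f (g h))))) ((\d.(\e.((d e) e))) (\f.(\g.(\h.((f h) (g h))))))) p) ((\d.(\e.((d e) e))) (\f.(\g.(\h.(f (g h))))))) (\f.(\g.(\h.(f (g h))))))
  Redex: ((\f.(\g.(\h.(f (g h))))) ((\d.(\e.((d e) e))) (\f.(\g.(\h.((f h) (g h)))))))
  Redex: ((\d.(\e.((d e) e))) (\f.(\g.(\h.((f h) (g h))))))
  Redex: ((\d.(\e.((d e) e))) (\f.(\g.(\h.(f (g h))))))
Total redexes: 3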